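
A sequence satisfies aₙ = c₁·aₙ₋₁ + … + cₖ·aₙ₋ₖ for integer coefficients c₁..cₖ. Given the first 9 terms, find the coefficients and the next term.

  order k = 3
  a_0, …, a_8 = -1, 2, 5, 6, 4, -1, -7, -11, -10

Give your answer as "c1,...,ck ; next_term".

1,0,-1 ; -3

  a_3 = 1·5 + 0·2 + -1·-1 = 6
  a_4 = 1·6 + 0·5 + -1·2 = 4
  a_5 = 1·4 + 0·6 + -1·5 = -1
  a_6 = 1·-1 + 0·4 + -1·6 = -7
  a_7 = 1·-7 + 0·-1 + -1·4 = -11
  a_8 = 1·-11 + 0·-7 + -1·-1 = -10
  a_9 = 1·-10 + 0·-11 + -1·-7 = -3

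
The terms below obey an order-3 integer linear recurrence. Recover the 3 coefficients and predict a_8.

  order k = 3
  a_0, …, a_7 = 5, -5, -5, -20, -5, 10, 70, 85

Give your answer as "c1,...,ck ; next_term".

  a_3 = 1·-5 + 0·-5 + -3·5 = -20
  a_4 = 1·-20 + 0·-5 + -3·-5 = -5
  a_5 = 1·-5 + 0·-20 + -3·-5 = 10
  a_6 = 1·10 + 0·-5 + -3·-20 = 70
  a_7 = 1·70 + 0·10 + -3·-5 = 85
  a_8 = 1·85 + 0·70 + -3·10 = 55

1,0,-3 ; 55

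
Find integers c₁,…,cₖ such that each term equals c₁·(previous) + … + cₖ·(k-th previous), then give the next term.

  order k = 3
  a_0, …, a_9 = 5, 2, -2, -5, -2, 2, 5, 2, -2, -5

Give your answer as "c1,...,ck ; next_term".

0,0,-1 ; -2

  a_3 = 0·-2 + 0·2 + -1·5 = -5
  a_4 = 0·-5 + 0·-2 + -1·2 = -2
  a_5 = 0·-2 + 0·-5 + -1·-2 = 2
  a_6 = 0·2 + 0·-2 + -1·-5 = 5
  a_7 = 0·5 + 0·2 + -1·-2 = 2
  a_8 = 0·2 + 0·5 + -1·2 = -2
  a_9 = 0·-2 + 0·2 + -1·5 = -5
  a_10 = 0·-5 + 0·-2 + -1·2 = -2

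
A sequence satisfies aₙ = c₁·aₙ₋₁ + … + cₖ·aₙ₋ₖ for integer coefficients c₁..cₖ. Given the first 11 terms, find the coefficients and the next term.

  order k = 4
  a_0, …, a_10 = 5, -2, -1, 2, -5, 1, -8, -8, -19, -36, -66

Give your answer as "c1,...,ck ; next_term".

  a_4 = 1·2 + 2·-1 + 0·-2 + -1·5 = -5
  a_5 = 1·-5 + 2·2 + 0·-1 + -1·-2 = 1
  a_6 = 1·1 + 2·-5 + 0·2 + -1·-1 = -8
  a_7 = 1·-8 + 2·1 + 0·-5 + -1·2 = -8
  a_8 = 1·-8 + 2·-8 + 0·1 + -1·-5 = -19
  a_9 = 1·-19 + 2·-8 + 0·-8 + -1·1 = -36
  a_10 = 1·-36 + 2·-19 + 0·-8 + -1·-8 = -66
  a_11 = 1·-66 + 2·-36 + 0·-19 + -1·-8 = -130

1,2,0,-1 ; -130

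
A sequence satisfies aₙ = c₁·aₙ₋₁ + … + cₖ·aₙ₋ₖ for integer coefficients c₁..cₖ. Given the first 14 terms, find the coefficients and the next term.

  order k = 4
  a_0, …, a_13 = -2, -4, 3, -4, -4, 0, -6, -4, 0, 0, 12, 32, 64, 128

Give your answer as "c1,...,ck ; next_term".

2,0,0,-2 ; 232

  a_4 = 2·-4 + 0·3 + 0·-4 + -2·-2 = -4
  a_5 = 2·-4 + 0·-4 + 0·3 + -2·-4 = 0
  a_6 = 2·0 + 0·-4 + 0·-4 + -2·3 = -6
  a_7 = 2·-6 + 0·0 + 0·-4 + -2·-4 = -4
  a_8 = 2·-4 + 0·-6 + 0·0 + -2·-4 = 0
  a_9 = 2·0 + 0·-4 + 0·-6 + -2·0 = 0
  a_10 = 2·0 + 0·0 + 0·-4 + -2·-6 = 12
  a_11 = 2·12 + 0·0 + 0·0 + -2·-4 = 32
  a_12 = 2·32 + 0·12 + 0·0 + -2·0 = 64
  a_13 = 2·64 + 0·32 + 0·12 + -2·0 = 128
  a_14 = 2·128 + 0·64 + 0·32 + -2·12 = 232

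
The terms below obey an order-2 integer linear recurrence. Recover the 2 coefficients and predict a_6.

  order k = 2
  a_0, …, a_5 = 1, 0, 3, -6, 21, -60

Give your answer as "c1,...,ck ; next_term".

  a_2 = -2·0 + 3·1 = 3
  a_3 = -2·3 + 3·0 = -6
  a_4 = -2·-6 + 3·3 = 21
  a_5 = -2·21 + 3·-6 = -60
  a_6 = -2·-60 + 3·21 = 183

-2,3 ; 183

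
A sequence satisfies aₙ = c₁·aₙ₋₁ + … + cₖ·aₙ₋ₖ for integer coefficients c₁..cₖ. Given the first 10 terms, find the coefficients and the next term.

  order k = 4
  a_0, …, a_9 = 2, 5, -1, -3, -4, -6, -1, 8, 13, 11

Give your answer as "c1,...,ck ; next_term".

  a_4 = 1·-3 + -1·-1 + 0·5 + -1·2 = -4
  a_5 = 1·-4 + -1·-3 + 0·-1 + -1·5 = -6
  a_6 = 1·-6 + -1·-4 + 0·-3 + -1·-1 = -1
  a_7 = 1·-1 + -1·-6 + 0·-4 + -1·-3 = 8
  a_8 = 1·8 + -1·-1 + 0·-6 + -1·-4 = 13
  a_9 = 1·13 + -1·8 + 0·-1 + -1·-6 = 11
  a_10 = 1·11 + -1·13 + 0·8 + -1·-1 = -1

1,-1,0,-1 ; -1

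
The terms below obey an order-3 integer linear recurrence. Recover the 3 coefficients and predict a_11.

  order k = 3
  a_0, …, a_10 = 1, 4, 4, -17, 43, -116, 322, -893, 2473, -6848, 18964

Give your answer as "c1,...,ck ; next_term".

  a_3 = -3·4 + -1·4 + -1·1 = -17
  a_4 = -3·-17 + -1·4 + -1·4 = 43
  a_5 = -3·43 + -1·-17 + -1·4 = -116
  a_6 = -3·-116 + -1·43 + -1·-17 = 322
  a_7 = -3·322 + -1·-116 + -1·43 = -893
  a_8 = -3·-893 + -1·322 + -1·-116 = 2473
  a_9 = -3·2473 + -1·-893 + -1·322 = -6848
  a_10 = -3·-6848 + -1·2473 + -1·-893 = 18964
  a_11 = -3·18964 + -1·-6848 + -1·2473 = -52517

-3,-1,-1 ; -52517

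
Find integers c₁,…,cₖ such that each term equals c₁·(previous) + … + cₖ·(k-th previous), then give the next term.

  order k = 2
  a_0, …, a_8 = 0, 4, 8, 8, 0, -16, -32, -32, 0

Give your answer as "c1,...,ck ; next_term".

2,-2 ; 64

  a_2 = 2·4 + -2·0 = 8
  a_3 = 2·8 + -2·4 = 8
  a_4 = 2·8 + -2·8 = 0
  a_5 = 2·0 + -2·8 = -16
  a_6 = 2·-16 + -2·0 = -32
  a_7 = 2·-32 + -2·-16 = -32
  a_8 = 2·-32 + -2·-32 = 0
  a_9 = 2·0 + -2·-32 = 64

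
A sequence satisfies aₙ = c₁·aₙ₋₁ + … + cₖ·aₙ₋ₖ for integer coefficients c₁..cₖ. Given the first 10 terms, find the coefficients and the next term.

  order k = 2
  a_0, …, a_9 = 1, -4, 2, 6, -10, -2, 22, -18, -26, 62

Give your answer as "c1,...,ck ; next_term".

-1,-2 ; -10

  a_2 = -1·-4 + -2·1 = 2
  a_3 = -1·2 + -2·-4 = 6
  a_4 = -1·6 + -2·2 = -10
  a_5 = -1·-10 + -2·6 = -2
  a_6 = -1·-2 + -2·-10 = 22
  a_7 = -1·22 + -2·-2 = -18
  a_8 = -1·-18 + -2·22 = -26
  a_9 = -1·-26 + -2·-18 = 62
  a_10 = -1·62 + -2·-26 = -10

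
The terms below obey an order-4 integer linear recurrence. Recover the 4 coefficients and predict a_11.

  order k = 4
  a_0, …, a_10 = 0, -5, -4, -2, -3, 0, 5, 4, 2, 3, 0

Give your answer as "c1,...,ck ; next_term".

  a_4 = 1·-2 + -1·-4 + 1·-5 + -1·0 = -3
  a_5 = 1·-3 + -1·-2 + 1·-4 + -1·-5 = 0
  a_6 = 1·0 + -1·-3 + 1·-2 + -1·-4 = 5
  a_7 = 1·5 + -1·0 + 1·-3 + -1·-2 = 4
  a_8 = 1·4 + -1·5 + 1·0 + -1·-3 = 2
  a_9 = 1·2 + -1·4 + 1·5 + -1·0 = 3
  a_10 = 1·3 + -1·2 + 1·4 + -1·5 = 0
  a_11 = 1·0 + -1·3 + 1·2 + -1·4 = -5

1,-1,1,-1 ; -5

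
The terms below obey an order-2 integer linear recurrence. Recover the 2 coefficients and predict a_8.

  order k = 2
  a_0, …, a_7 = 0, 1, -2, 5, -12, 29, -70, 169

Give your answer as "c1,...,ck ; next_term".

  a_2 = -2·1 + 1·0 = -2
  a_3 = -2·-2 + 1·1 = 5
  a_4 = -2·5 + 1·-2 = -12
  a_5 = -2·-12 + 1·5 = 29
  a_6 = -2·29 + 1·-12 = -70
  a_7 = -2·-70 + 1·29 = 169
  a_8 = -2·169 + 1·-70 = -408

-2,1 ; -408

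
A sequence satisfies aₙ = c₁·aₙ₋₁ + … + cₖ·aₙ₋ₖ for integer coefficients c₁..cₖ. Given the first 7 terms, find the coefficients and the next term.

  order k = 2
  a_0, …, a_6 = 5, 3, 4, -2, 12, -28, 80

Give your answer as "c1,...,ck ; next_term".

  a_2 = -2·3 + 2·5 = 4
  a_3 = -2·4 + 2·3 = -2
  a_4 = -2·-2 + 2·4 = 12
  a_5 = -2·12 + 2·-2 = -28
  a_6 = -2·-28 + 2·12 = 80
  a_7 = -2·80 + 2·-28 = -216

-2,2 ; -216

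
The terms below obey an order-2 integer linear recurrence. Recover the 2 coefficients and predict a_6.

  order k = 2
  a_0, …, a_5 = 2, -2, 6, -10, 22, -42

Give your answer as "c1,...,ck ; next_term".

-1,2 ; 86

  a_2 = -1·-2 + 2·2 = 6
  a_3 = -1·6 + 2·-2 = -10
  a_4 = -1·-10 + 2·6 = 22
  a_5 = -1·22 + 2·-10 = -42
  a_6 = -1·-42 + 2·22 = 86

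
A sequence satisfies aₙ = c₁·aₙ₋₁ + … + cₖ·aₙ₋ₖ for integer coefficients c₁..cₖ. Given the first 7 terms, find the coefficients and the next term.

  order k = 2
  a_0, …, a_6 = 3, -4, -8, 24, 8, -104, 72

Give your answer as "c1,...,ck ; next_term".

  a_2 = -1·-4 + -4·3 = -8
  a_3 = -1·-8 + -4·-4 = 24
  a_4 = -1·24 + -4·-8 = 8
  a_5 = -1·8 + -4·24 = -104
  a_6 = -1·-104 + -4·8 = 72
  a_7 = -1·72 + -4·-104 = 344

-1,-4 ; 344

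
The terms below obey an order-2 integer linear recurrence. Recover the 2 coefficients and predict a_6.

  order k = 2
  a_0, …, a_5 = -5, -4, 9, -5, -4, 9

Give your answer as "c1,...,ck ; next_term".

  a_2 = -1·-4 + -1·-5 = 9
  a_3 = -1·9 + -1·-4 = -5
  a_4 = -1·-5 + -1·9 = -4
  a_5 = -1·-4 + -1·-5 = 9
  a_6 = -1·9 + -1·-4 = -5

-1,-1 ; -5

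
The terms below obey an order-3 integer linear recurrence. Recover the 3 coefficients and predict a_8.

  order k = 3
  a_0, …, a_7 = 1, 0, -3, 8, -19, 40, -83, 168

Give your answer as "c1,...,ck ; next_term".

-2,1,2 ; -339

  a_3 = -2·-3 + 1·0 + 2·1 = 8
  a_4 = -2·8 + 1·-3 + 2·0 = -19
  a_5 = -2·-19 + 1·8 + 2·-3 = 40
  a_6 = -2·40 + 1·-19 + 2·8 = -83
  a_7 = -2·-83 + 1·40 + 2·-19 = 168
  a_8 = -2·168 + 1·-83 + 2·40 = -339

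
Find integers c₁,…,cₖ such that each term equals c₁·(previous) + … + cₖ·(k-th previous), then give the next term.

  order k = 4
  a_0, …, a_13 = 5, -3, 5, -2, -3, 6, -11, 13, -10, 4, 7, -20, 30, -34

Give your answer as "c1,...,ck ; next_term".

-1,0,0,-1 ; 27

  a_4 = -1·-2 + 0·5 + 0·-3 + -1·5 = -3
  a_5 = -1·-3 + 0·-2 + 0·5 + -1·-3 = 6
  a_6 = -1·6 + 0·-3 + 0·-2 + -1·5 = -11
  a_7 = -1·-11 + 0·6 + 0·-3 + -1·-2 = 13
  a_8 = -1·13 + 0·-11 + 0·6 + -1·-3 = -10
  a_9 = -1·-10 + 0·13 + 0·-11 + -1·6 = 4
  a_10 = -1·4 + 0·-10 + 0·13 + -1·-11 = 7
  a_11 = -1·7 + 0·4 + 0·-10 + -1·13 = -20
  a_12 = -1·-20 + 0·7 + 0·4 + -1·-10 = 30
  a_13 = -1·30 + 0·-20 + 0·7 + -1·4 = -34
  a_14 = -1·-34 + 0·30 + 0·-20 + -1·7 = 27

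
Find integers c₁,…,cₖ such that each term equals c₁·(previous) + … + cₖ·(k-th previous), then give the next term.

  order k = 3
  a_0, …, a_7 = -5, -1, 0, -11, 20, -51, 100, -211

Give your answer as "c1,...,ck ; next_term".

  a_3 = -2·0 + 1·-1 + 2·-5 = -11
  a_4 = -2·-11 + 1·0 + 2·-1 = 20
  a_5 = -2·20 + 1·-11 + 2·0 = -51
  a_6 = -2·-51 + 1·20 + 2·-11 = 100
  a_7 = -2·100 + 1·-51 + 2·20 = -211
  a_8 = -2·-211 + 1·100 + 2·-51 = 420

-2,1,2 ; 420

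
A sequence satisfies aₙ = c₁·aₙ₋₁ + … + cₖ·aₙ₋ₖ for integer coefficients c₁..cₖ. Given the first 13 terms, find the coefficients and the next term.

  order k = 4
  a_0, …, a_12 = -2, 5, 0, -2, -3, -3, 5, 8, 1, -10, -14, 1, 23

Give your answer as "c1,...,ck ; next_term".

  a_4 = 0·-2 + -1·0 + -1·5 + -1·-2 = -3
  a_5 = 0·-3 + -1·-2 + -1·0 + -1·5 = -3
  a_6 = 0·-3 + -1·-3 + -1·-2 + -1·0 = 5
  a_7 = 0·5 + -1·-3 + -1·-3 + -1·-2 = 8
  a_8 = 0·8 + -1·5 + -1·-3 + -1·-3 = 1
  a_9 = 0·1 + -1·8 + -1·5 + -1·-3 = -10
  a_10 = 0·-10 + -1·1 + -1·8 + -1·5 = -14
  a_11 = 0·-14 + -1·-10 + -1·1 + -1·8 = 1
  a_12 = 0·1 + -1·-14 + -1·-10 + -1·1 = 23
  a_13 = 0·23 + -1·1 + -1·-14 + -1·-10 = 23

0,-1,-1,-1 ; 23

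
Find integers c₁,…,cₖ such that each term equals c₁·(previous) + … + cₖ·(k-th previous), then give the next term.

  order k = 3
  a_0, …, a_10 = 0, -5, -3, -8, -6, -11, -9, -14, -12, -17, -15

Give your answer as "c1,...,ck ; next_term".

  a_3 = 1·-3 + 1·-5 + -1·0 = -8
  a_4 = 1·-8 + 1·-3 + -1·-5 = -6
  a_5 = 1·-6 + 1·-8 + -1·-3 = -11
  a_6 = 1·-11 + 1·-6 + -1·-8 = -9
  a_7 = 1·-9 + 1·-11 + -1·-6 = -14
  a_8 = 1·-14 + 1·-9 + -1·-11 = -12
  a_9 = 1·-12 + 1·-14 + -1·-9 = -17
  a_10 = 1·-17 + 1·-12 + -1·-14 = -15
  a_11 = 1·-15 + 1·-17 + -1·-12 = -20

1,1,-1 ; -20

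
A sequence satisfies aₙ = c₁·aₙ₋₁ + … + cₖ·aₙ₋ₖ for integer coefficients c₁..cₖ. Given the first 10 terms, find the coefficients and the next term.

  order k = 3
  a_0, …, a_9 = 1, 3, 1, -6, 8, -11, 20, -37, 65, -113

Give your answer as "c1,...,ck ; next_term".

  a_3 = -2·1 + -1·3 + -1·1 = -6
  a_4 = -2·-6 + -1·1 + -1·3 = 8
  a_5 = -2·8 + -1·-6 + -1·1 = -11
  a_6 = -2·-11 + -1·8 + -1·-6 = 20
  a_7 = -2·20 + -1·-11 + -1·8 = -37
  a_8 = -2·-37 + -1·20 + -1·-11 = 65
  a_9 = -2·65 + -1·-37 + -1·20 = -113
  a_10 = -2·-113 + -1·65 + -1·-37 = 198

-2,-1,-1 ; 198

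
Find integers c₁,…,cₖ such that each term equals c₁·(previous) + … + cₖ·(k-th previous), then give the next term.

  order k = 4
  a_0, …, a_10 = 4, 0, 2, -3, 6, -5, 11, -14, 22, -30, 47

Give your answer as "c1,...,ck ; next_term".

  a_4 = 0·-3 + 1·2 + -1·0 + 1·4 = 6
  a_5 = 0·6 + 1·-3 + -1·2 + 1·0 = -5
  a_6 = 0·-5 + 1·6 + -1·-3 + 1·2 = 11
  a_7 = 0·11 + 1·-5 + -1·6 + 1·-3 = -14
  a_8 = 0·-14 + 1·11 + -1·-5 + 1·6 = 22
  a_9 = 0·22 + 1·-14 + -1·11 + 1·-5 = -30
  a_10 = 0·-30 + 1·22 + -1·-14 + 1·11 = 47
  a_11 = 0·47 + 1·-30 + -1·22 + 1·-14 = -66

0,1,-1,1 ; -66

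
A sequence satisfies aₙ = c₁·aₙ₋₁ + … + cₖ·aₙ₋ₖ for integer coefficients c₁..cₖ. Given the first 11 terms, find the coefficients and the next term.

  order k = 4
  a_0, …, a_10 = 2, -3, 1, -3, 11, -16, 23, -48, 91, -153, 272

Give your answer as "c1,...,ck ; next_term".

-1,0,-2,1 ; -502

  a_4 = -1·-3 + 0·1 + -2·-3 + 1·2 = 11
  a_5 = -1·11 + 0·-3 + -2·1 + 1·-3 = -16
  a_6 = -1·-16 + 0·11 + -2·-3 + 1·1 = 23
  a_7 = -1·23 + 0·-16 + -2·11 + 1·-3 = -48
  a_8 = -1·-48 + 0·23 + -2·-16 + 1·11 = 91
  a_9 = -1·91 + 0·-48 + -2·23 + 1·-16 = -153
  a_10 = -1·-153 + 0·91 + -2·-48 + 1·23 = 272
  a_11 = -1·272 + 0·-153 + -2·91 + 1·-48 = -502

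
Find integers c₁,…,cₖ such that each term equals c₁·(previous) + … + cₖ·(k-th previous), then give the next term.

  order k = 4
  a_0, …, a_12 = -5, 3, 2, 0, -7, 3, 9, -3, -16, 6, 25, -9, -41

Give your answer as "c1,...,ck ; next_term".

  a_4 = 0·0 + -1·2 + 0·3 + 1·-5 = -7
  a_5 = 0·-7 + -1·0 + 0·2 + 1·3 = 3
  a_6 = 0·3 + -1·-7 + 0·0 + 1·2 = 9
  a_7 = 0·9 + -1·3 + 0·-7 + 1·0 = -3
  a_8 = 0·-3 + -1·9 + 0·3 + 1·-7 = -16
  a_9 = 0·-16 + -1·-3 + 0·9 + 1·3 = 6
  a_10 = 0·6 + -1·-16 + 0·-3 + 1·9 = 25
  a_11 = 0·25 + -1·6 + 0·-16 + 1·-3 = -9
  a_12 = 0·-9 + -1·25 + 0·6 + 1·-16 = -41
  a_13 = 0·-41 + -1·-9 + 0·25 + 1·6 = 15

0,-1,0,1 ; 15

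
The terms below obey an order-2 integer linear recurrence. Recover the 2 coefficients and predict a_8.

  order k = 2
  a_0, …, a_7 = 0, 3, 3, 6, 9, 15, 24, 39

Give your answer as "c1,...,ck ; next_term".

1,1 ; 63

  a_2 = 1·3 + 1·0 = 3
  a_3 = 1·3 + 1·3 = 6
  a_4 = 1·6 + 1·3 = 9
  a_5 = 1·9 + 1·6 = 15
  a_6 = 1·15 + 1·9 = 24
  a_7 = 1·24 + 1·15 = 39
  a_8 = 1·39 + 1·24 = 63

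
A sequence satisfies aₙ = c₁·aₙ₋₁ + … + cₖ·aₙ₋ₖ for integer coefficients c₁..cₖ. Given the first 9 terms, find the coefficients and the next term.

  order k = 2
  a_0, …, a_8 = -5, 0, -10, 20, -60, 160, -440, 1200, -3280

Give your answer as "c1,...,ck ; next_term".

-2,2 ; 8960

  a_2 = -2·0 + 2·-5 = -10
  a_3 = -2·-10 + 2·0 = 20
  a_4 = -2·20 + 2·-10 = -60
  a_5 = -2·-60 + 2·20 = 160
  a_6 = -2·160 + 2·-60 = -440
  a_7 = -2·-440 + 2·160 = 1200
  a_8 = -2·1200 + 2·-440 = -3280
  a_9 = -2·-3280 + 2·1200 = 8960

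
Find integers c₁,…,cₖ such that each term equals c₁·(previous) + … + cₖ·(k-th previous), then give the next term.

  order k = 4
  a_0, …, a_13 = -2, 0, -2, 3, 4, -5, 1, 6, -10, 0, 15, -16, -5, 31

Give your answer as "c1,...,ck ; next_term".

0,-1,1,-1 ; -26

  a_4 = 0·3 + -1·-2 + 1·0 + -1·-2 = 4
  a_5 = 0·4 + -1·3 + 1·-2 + -1·0 = -5
  a_6 = 0·-5 + -1·4 + 1·3 + -1·-2 = 1
  a_7 = 0·1 + -1·-5 + 1·4 + -1·3 = 6
  a_8 = 0·6 + -1·1 + 1·-5 + -1·4 = -10
  a_9 = 0·-10 + -1·6 + 1·1 + -1·-5 = 0
  a_10 = 0·0 + -1·-10 + 1·6 + -1·1 = 15
  a_11 = 0·15 + -1·0 + 1·-10 + -1·6 = -16
  a_12 = 0·-16 + -1·15 + 1·0 + -1·-10 = -5
  a_13 = 0·-5 + -1·-16 + 1·15 + -1·0 = 31
  a_14 = 0·31 + -1·-5 + 1·-16 + -1·15 = -26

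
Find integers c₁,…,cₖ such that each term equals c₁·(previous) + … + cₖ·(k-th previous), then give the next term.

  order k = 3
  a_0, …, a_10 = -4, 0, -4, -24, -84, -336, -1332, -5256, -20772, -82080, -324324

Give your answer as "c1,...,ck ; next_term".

3,3,3 ; -1281528

  a_3 = 3·-4 + 3·0 + 3·-4 = -24
  a_4 = 3·-24 + 3·-4 + 3·0 = -84
  a_5 = 3·-84 + 3·-24 + 3·-4 = -336
  a_6 = 3·-336 + 3·-84 + 3·-24 = -1332
  a_7 = 3·-1332 + 3·-336 + 3·-84 = -5256
  a_8 = 3·-5256 + 3·-1332 + 3·-336 = -20772
  a_9 = 3·-20772 + 3·-5256 + 3·-1332 = -82080
  a_10 = 3·-82080 + 3·-20772 + 3·-5256 = -324324
  a_11 = 3·-324324 + 3·-82080 + 3·-20772 = -1281528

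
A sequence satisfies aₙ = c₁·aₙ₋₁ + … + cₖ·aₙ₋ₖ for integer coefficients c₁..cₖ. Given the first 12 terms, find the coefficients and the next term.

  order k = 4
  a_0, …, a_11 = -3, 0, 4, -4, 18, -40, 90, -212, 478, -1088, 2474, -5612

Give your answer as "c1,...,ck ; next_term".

-2,1,0,-2 ; 12742

  a_4 = -2·-4 + 1·4 + 0·0 + -2·-3 = 18
  a_5 = -2·18 + 1·-4 + 0·4 + -2·0 = -40
  a_6 = -2·-40 + 1·18 + 0·-4 + -2·4 = 90
  a_7 = -2·90 + 1·-40 + 0·18 + -2·-4 = -212
  a_8 = -2·-212 + 1·90 + 0·-40 + -2·18 = 478
  a_9 = -2·478 + 1·-212 + 0·90 + -2·-40 = -1088
  a_10 = -2·-1088 + 1·478 + 0·-212 + -2·90 = 2474
  a_11 = -2·2474 + 1·-1088 + 0·478 + -2·-212 = -5612
  a_12 = -2·-5612 + 1·2474 + 0·-1088 + -2·478 = 12742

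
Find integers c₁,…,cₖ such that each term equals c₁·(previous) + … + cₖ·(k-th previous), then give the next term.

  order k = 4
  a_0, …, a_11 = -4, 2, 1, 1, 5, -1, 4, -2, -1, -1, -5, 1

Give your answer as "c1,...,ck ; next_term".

  a_4 = 0·1 + 1·1 + 0·2 + -1·-4 = 5
  a_5 = 0·5 + 1·1 + 0·1 + -1·2 = -1
  a_6 = 0·-1 + 1·5 + 0·1 + -1·1 = 4
  a_7 = 0·4 + 1·-1 + 0·5 + -1·1 = -2
  a_8 = 0·-2 + 1·4 + 0·-1 + -1·5 = -1
  a_9 = 0·-1 + 1·-2 + 0·4 + -1·-1 = -1
  a_10 = 0·-1 + 1·-1 + 0·-2 + -1·4 = -5
  a_11 = 0·-5 + 1·-1 + 0·-1 + -1·-2 = 1
  a_12 = 0·1 + 1·-5 + 0·-1 + -1·-1 = -4

0,1,0,-1 ; -4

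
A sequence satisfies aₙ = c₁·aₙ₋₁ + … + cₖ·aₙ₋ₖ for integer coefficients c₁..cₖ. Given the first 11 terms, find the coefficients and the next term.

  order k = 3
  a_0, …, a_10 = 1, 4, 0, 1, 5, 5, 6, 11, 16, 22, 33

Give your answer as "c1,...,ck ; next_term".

  a_3 = 1·0 + 0·4 + 1·1 = 1
  a_4 = 1·1 + 0·0 + 1·4 = 5
  a_5 = 1·5 + 0·1 + 1·0 = 5
  a_6 = 1·5 + 0·5 + 1·1 = 6
  a_7 = 1·6 + 0·5 + 1·5 = 11
  a_8 = 1·11 + 0·6 + 1·5 = 16
  a_9 = 1·16 + 0·11 + 1·6 = 22
  a_10 = 1·22 + 0·16 + 1·11 = 33
  a_11 = 1·33 + 0·22 + 1·16 = 49

1,0,1 ; 49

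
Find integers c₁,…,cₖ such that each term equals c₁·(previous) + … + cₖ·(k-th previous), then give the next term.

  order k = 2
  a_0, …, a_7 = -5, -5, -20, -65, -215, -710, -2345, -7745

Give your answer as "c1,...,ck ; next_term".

3,1 ; -25580

  a_2 = 3·-5 + 1·-5 = -20
  a_3 = 3·-20 + 1·-5 = -65
  a_4 = 3·-65 + 1·-20 = -215
  a_5 = 3·-215 + 1·-65 = -710
  a_6 = 3·-710 + 1·-215 = -2345
  a_7 = 3·-2345 + 1·-710 = -7745
  a_8 = 3·-7745 + 1·-2345 = -25580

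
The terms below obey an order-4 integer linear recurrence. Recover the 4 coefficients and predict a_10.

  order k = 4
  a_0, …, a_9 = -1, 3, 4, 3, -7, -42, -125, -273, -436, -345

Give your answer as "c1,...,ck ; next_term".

3,-2,-3,-1 ; 781

  a_4 = 3·3 + -2·4 + -3·3 + -1·-1 = -7
  a_5 = 3·-7 + -2·3 + -3·4 + -1·3 = -42
  a_6 = 3·-42 + -2·-7 + -3·3 + -1·4 = -125
  a_7 = 3·-125 + -2·-42 + -3·-7 + -1·3 = -273
  a_8 = 3·-273 + -2·-125 + -3·-42 + -1·-7 = -436
  a_9 = 3·-436 + -2·-273 + -3·-125 + -1·-42 = -345
  a_10 = 3·-345 + -2·-436 + -3·-273 + -1·-125 = 781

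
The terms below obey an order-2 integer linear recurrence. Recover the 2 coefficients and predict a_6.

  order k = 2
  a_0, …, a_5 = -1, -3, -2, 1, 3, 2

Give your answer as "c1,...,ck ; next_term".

1,-1 ; -1

  a_2 = 1·-3 + -1·-1 = -2
  a_3 = 1·-2 + -1·-3 = 1
  a_4 = 1·1 + -1·-2 = 3
  a_5 = 1·3 + -1·1 = 2
  a_6 = 1·2 + -1·3 = -1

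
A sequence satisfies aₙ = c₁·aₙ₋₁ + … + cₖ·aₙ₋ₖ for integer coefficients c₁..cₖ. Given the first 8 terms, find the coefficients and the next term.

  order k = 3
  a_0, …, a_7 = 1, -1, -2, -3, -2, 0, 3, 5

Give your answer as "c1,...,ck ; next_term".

1,0,-1 ; 5

  a_3 = 1·-2 + 0·-1 + -1·1 = -3
  a_4 = 1·-3 + 0·-2 + -1·-1 = -2
  a_5 = 1·-2 + 0·-3 + -1·-2 = 0
  a_6 = 1·0 + 0·-2 + -1·-3 = 3
  a_7 = 1·3 + 0·0 + -1·-2 = 5
  a_8 = 1·5 + 0·3 + -1·0 = 5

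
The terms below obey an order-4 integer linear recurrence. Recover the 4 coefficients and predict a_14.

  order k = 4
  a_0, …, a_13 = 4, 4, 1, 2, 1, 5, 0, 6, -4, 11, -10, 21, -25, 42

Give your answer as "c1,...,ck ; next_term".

0,1,-1,1 ; -56

  a_4 = 0·2 + 1·1 + -1·4 + 1·4 = 1
  a_5 = 0·1 + 1·2 + -1·1 + 1·4 = 5
  a_6 = 0·5 + 1·1 + -1·2 + 1·1 = 0
  a_7 = 0·0 + 1·5 + -1·1 + 1·2 = 6
  a_8 = 0·6 + 1·0 + -1·5 + 1·1 = -4
  a_9 = 0·-4 + 1·6 + -1·0 + 1·5 = 11
  a_10 = 0·11 + 1·-4 + -1·6 + 1·0 = -10
  a_11 = 0·-10 + 1·11 + -1·-4 + 1·6 = 21
  a_12 = 0·21 + 1·-10 + -1·11 + 1·-4 = -25
  a_13 = 0·-25 + 1·21 + -1·-10 + 1·11 = 42
  a_14 = 0·42 + 1·-25 + -1·21 + 1·-10 = -56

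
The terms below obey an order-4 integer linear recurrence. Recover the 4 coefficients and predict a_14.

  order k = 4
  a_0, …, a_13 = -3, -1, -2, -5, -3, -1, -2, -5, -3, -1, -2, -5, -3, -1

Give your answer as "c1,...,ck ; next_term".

0,0,0,1 ; -2

  a_4 = 0·-5 + 0·-2 + 0·-1 + 1·-3 = -3
  a_5 = 0·-3 + 0·-5 + 0·-2 + 1·-1 = -1
  a_6 = 0·-1 + 0·-3 + 0·-5 + 1·-2 = -2
  a_7 = 0·-2 + 0·-1 + 0·-3 + 1·-5 = -5
  a_8 = 0·-5 + 0·-2 + 0·-1 + 1·-3 = -3
  a_9 = 0·-3 + 0·-5 + 0·-2 + 1·-1 = -1
  a_10 = 0·-1 + 0·-3 + 0·-5 + 1·-2 = -2
  a_11 = 0·-2 + 0·-1 + 0·-3 + 1·-5 = -5
  a_12 = 0·-5 + 0·-2 + 0·-1 + 1·-3 = -3
  a_13 = 0·-3 + 0·-5 + 0·-2 + 1·-1 = -1
  a_14 = 0·-1 + 0·-3 + 0·-5 + 1·-2 = -2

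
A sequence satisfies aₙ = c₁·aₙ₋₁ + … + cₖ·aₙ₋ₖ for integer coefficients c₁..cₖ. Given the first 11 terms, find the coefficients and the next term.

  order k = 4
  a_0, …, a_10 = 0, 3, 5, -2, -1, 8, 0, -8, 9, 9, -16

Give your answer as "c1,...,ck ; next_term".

  a_4 = 1·-2 + -1·5 + 2·3 + -1·0 = -1
  a_5 = 1·-1 + -1·-2 + 2·5 + -1·3 = 8
  a_6 = 1·8 + -1·-1 + 2·-2 + -1·5 = 0
  a_7 = 1·0 + -1·8 + 2·-1 + -1·-2 = -8
  a_8 = 1·-8 + -1·0 + 2·8 + -1·-1 = 9
  a_9 = 1·9 + -1·-8 + 2·0 + -1·8 = 9
  a_10 = 1·9 + -1·9 + 2·-8 + -1·0 = -16
  a_11 = 1·-16 + -1·9 + 2·9 + -1·-8 = 1

1,-1,2,-1 ; 1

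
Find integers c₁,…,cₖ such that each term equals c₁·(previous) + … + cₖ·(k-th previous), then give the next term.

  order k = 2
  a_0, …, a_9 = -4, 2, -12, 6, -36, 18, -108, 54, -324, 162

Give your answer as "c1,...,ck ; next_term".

0,3 ; -972

  a_2 = 0·2 + 3·-4 = -12
  a_3 = 0·-12 + 3·2 = 6
  a_4 = 0·6 + 3·-12 = -36
  a_5 = 0·-36 + 3·6 = 18
  a_6 = 0·18 + 3·-36 = -108
  a_7 = 0·-108 + 3·18 = 54
  a_8 = 0·54 + 3·-108 = -324
  a_9 = 0·-324 + 3·54 = 162
  a_10 = 0·162 + 3·-324 = -972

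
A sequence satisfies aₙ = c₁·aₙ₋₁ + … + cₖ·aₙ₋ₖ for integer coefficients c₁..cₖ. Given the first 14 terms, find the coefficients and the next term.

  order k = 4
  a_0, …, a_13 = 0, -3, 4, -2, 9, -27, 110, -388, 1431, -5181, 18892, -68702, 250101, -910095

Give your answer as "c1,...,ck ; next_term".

  a_4 = -3·-2 + 3·4 + 3·-3 + 2·0 = 9
  a_5 = -3·9 + 3·-2 + 3·4 + 2·-3 = -27
  a_6 = -3·-27 + 3·9 + 3·-2 + 2·4 = 110
  a_7 = -3·110 + 3·-27 + 3·9 + 2·-2 = -388
  a_8 = -3·-388 + 3·110 + 3·-27 + 2·9 = 1431
  a_9 = -3·1431 + 3·-388 + 3·110 + 2·-27 = -5181
  a_10 = -3·-5181 + 3·1431 + 3·-388 + 2·110 = 18892
  a_11 = -3·18892 + 3·-5181 + 3·1431 + 2·-388 = -68702
  a_12 = -3·-68702 + 3·18892 + 3·-5181 + 2·1431 = 250101
  a_13 = -3·250101 + 3·-68702 + 3·18892 + 2·-5181 = -910095
  a_14 = -3·-910095 + 3·250101 + 3·-68702 + 2·18892 = 3312266

-3,3,3,2 ; 3312266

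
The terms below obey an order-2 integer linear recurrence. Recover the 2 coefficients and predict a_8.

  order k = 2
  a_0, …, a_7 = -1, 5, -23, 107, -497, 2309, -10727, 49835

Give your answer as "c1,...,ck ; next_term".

-4,3 ; -231521

  a_2 = -4·5 + 3·-1 = -23
  a_3 = -4·-23 + 3·5 = 107
  a_4 = -4·107 + 3·-23 = -497
  a_5 = -4·-497 + 3·107 = 2309
  a_6 = -4·2309 + 3·-497 = -10727
  a_7 = -4·-10727 + 3·2309 = 49835
  a_8 = -4·49835 + 3·-10727 = -231521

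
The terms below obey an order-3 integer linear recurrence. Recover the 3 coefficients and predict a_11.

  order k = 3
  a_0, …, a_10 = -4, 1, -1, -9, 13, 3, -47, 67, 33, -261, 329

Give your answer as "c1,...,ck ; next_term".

-1,-2,2 ; 259

  a_3 = -1·-1 + -2·1 + 2·-4 = -9
  a_4 = -1·-9 + -2·-1 + 2·1 = 13
  a_5 = -1·13 + -2·-9 + 2·-1 = 3
  a_6 = -1·3 + -2·13 + 2·-9 = -47
  a_7 = -1·-47 + -2·3 + 2·13 = 67
  a_8 = -1·67 + -2·-47 + 2·3 = 33
  a_9 = -1·33 + -2·67 + 2·-47 = -261
  a_10 = -1·-261 + -2·33 + 2·67 = 329
  a_11 = -1·329 + -2·-261 + 2·33 = 259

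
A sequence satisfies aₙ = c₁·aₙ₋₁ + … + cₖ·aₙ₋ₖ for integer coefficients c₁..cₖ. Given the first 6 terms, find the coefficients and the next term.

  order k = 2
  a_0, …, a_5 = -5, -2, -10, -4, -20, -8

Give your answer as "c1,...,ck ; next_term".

  a_2 = 0·-2 + 2·-5 = -10
  a_3 = 0·-10 + 2·-2 = -4
  a_4 = 0·-4 + 2·-10 = -20
  a_5 = 0·-20 + 2·-4 = -8
  a_6 = 0·-8 + 2·-20 = -40

0,2 ; -40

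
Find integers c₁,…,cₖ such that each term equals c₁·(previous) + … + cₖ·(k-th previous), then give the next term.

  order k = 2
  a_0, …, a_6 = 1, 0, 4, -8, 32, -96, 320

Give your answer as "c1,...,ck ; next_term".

  a_2 = -2·0 + 4·1 = 4
  a_3 = -2·4 + 4·0 = -8
  a_4 = -2·-8 + 4·4 = 32
  a_5 = -2·32 + 4·-8 = -96
  a_6 = -2·-96 + 4·32 = 320
  a_7 = -2·320 + 4·-96 = -1024

-2,4 ; -1024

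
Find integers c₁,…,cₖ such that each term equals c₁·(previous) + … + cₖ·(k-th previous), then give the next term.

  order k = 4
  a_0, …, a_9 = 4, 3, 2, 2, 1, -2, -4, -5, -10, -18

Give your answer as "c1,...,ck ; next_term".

  a_4 = 2·2 + -2·2 + 3·3 + -2·4 = 1
  a_5 = 2·1 + -2·2 + 3·2 + -2·3 = -2
  a_6 = 2·-2 + -2·1 + 3·2 + -2·2 = -4
  a_7 = 2·-4 + -2·-2 + 3·1 + -2·2 = -5
  a_8 = 2·-5 + -2·-4 + 3·-2 + -2·1 = -10
  a_9 = 2·-10 + -2·-5 + 3·-4 + -2·-2 = -18
  a_10 = 2·-18 + -2·-10 + 3·-5 + -2·-4 = -23

2,-2,3,-2 ; -23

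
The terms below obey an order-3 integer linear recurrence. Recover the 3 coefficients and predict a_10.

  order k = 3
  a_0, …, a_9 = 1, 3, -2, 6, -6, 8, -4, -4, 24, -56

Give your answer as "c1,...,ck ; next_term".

-2,0,2 ; 104

  a_3 = -2·-2 + 0·3 + 2·1 = 6
  a_4 = -2·6 + 0·-2 + 2·3 = -6
  a_5 = -2·-6 + 0·6 + 2·-2 = 8
  a_6 = -2·8 + 0·-6 + 2·6 = -4
  a_7 = -2·-4 + 0·8 + 2·-6 = -4
  a_8 = -2·-4 + 0·-4 + 2·8 = 24
  a_9 = -2·24 + 0·-4 + 2·-4 = -56
  a_10 = -2·-56 + 0·24 + 2·-4 = 104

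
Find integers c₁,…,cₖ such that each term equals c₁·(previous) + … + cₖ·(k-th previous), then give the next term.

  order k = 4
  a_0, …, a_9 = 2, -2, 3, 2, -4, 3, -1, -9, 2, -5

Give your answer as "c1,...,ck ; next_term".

  a_4 = 1·2 + 0·3 + 1·-2 + -2·2 = -4
  a_5 = 1·-4 + 0·2 + 1·3 + -2·-2 = 3
  a_6 = 1·3 + 0·-4 + 1·2 + -2·3 = -1
  a_7 = 1·-1 + 0·3 + 1·-4 + -2·2 = -9
  a_8 = 1·-9 + 0·-1 + 1·3 + -2·-4 = 2
  a_9 = 1·2 + 0·-9 + 1·-1 + -2·3 = -5
  a_10 = 1·-5 + 0·2 + 1·-9 + -2·-1 = -12

1,0,1,-2 ; -12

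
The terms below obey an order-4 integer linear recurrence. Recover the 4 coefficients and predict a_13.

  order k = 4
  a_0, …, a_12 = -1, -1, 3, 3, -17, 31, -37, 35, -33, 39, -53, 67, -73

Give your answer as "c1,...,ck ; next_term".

-3,-4,-3,-1 ; 71

  a_4 = -3·3 + -4·3 + -3·-1 + -1·-1 = -17
  a_5 = -3·-17 + -4·3 + -3·3 + -1·-1 = 31
  a_6 = -3·31 + -4·-17 + -3·3 + -1·3 = -37
  a_7 = -3·-37 + -4·31 + -3·-17 + -1·3 = 35
  a_8 = -3·35 + -4·-37 + -3·31 + -1·-17 = -33
  a_9 = -3·-33 + -4·35 + -3·-37 + -1·31 = 39
  a_10 = -3·39 + -4·-33 + -3·35 + -1·-37 = -53
  a_11 = -3·-53 + -4·39 + -3·-33 + -1·35 = 67
  a_12 = -3·67 + -4·-53 + -3·39 + -1·-33 = -73
  a_13 = -3·-73 + -4·67 + -3·-53 + -1·39 = 71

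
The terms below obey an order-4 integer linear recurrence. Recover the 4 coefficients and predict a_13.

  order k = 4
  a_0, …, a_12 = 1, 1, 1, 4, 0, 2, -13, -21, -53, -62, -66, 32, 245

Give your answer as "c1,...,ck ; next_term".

  a_4 = 1·4 + 2·1 + -3·1 + -3·1 = 0
  a_5 = 1·0 + 2·4 + -3·1 + -3·1 = 2
  a_6 = 1·2 + 2·0 + -3·4 + -3·1 = -13
  a_7 = 1·-13 + 2·2 + -3·0 + -3·4 = -21
  a_8 = 1·-21 + 2·-13 + -3·2 + -3·0 = -53
  a_9 = 1·-53 + 2·-21 + -3·-13 + -3·2 = -62
  a_10 = 1·-62 + 2·-53 + -3·-21 + -3·-13 = -66
  a_11 = 1·-66 + 2·-62 + -3·-53 + -3·-21 = 32
  a_12 = 1·32 + 2·-66 + -3·-62 + -3·-53 = 245
  a_13 = 1·245 + 2·32 + -3·-66 + -3·-62 = 693

1,2,-3,-3 ; 693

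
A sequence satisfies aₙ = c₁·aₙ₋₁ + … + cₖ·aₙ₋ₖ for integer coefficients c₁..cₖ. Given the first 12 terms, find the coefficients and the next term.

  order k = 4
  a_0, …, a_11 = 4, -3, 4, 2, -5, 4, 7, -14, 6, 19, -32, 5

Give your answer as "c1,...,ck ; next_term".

-1,-1,1,1 ; 52

  a_4 = -1·2 + -1·4 + 1·-3 + 1·4 = -5
  a_5 = -1·-5 + -1·2 + 1·4 + 1·-3 = 4
  a_6 = -1·4 + -1·-5 + 1·2 + 1·4 = 7
  a_7 = -1·7 + -1·4 + 1·-5 + 1·2 = -14
  a_8 = -1·-14 + -1·7 + 1·4 + 1·-5 = 6
  a_9 = -1·6 + -1·-14 + 1·7 + 1·4 = 19
  a_10 = -1·19 + -1·6 + 1·-14 + 1·7 = -32
  a_11 = -1·-32 + -1·19 + 1·6 + 1·-14 = 5
  a_12 = -1·5 + -1·-32 + 1·19 + 1·6 = 52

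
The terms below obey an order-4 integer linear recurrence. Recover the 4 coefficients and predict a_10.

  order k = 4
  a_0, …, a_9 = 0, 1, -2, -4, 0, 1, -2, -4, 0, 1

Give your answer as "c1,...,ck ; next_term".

0,0,0,1 ; -2

  a_4 = 0·-4 + 0·-2 + 0·1 + 1·0 = 0
  a_5 = 0·0 + 0·-4 + 0·-2 + 1·1 = 1
  a_6 = 0·1 + 0·0 + 0·-4 + 1·-2 = -2
  a_7 = 0·-2 + 0·1 + 0·0 + 1·-4 = -4
  a_8 = 0·-4 + 0·-2 + 0·1 + 1·0 = 0
  a_9 = 0·0 + 0·-4 + 0·-2 + 1·1 = 1
  a_10 = 0·1 + 0·0 + 0·-4 + 1·-2 = -2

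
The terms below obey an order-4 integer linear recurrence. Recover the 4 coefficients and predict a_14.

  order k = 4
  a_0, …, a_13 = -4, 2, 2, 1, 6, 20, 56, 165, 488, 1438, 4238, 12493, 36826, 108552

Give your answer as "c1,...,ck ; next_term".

  a_4 = 2·1 + 2·2 + 2·2 + 1·-4 = 6
  a_5 = 2·6 + 2·1 + 2·2 + 1·2 = 20
  a_6 = 2·20 + 2·6 + 2·1 + 1·2 = 56
  a_7 = 2·56 + 2·20 + 2·6 + 1·1 = 165
  a_8 = 2·165 + 2·56 + 2·20 + 1·6 = 488
  a_9 = 2·488 + 2·165 + 2·56 + 1·20 = 1438
  a_10 = 2·1438 + 2·488 + 2·165 + 1·56 = 4238
  a_11 = 2·4238 + 2·1438 + 2·488 + 1·165 = 12493
  a_12 = 2·12493 + 2·4238 + 2·1438 + 1·488 = 36826
  a_13 = 2·36826 + 2·12493 + 2·4238 + 1·1438 = 108552
  a_14 = 2·108552 + 2·36826 + 2·12493 + 1·4238 = 319980

2,2,2,1 ; 319980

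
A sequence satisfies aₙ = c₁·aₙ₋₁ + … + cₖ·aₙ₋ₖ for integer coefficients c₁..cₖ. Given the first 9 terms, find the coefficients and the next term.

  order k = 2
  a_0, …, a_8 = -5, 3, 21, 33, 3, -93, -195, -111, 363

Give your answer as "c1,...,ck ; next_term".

2,-3 ; 1059

  a_2 = 2·3 + -3·-5 = 21
  a_3 = 2·21 + -3·3 = 33
  a_4 = 2·33 + -3·21 = 3
  a_5 = 2·3 + -3·33 = -93
  a_6 = 2·-93 + -3·3 = -195
  a_7 = 2·-195 + -3·-93 = -111
  a_8 = 2·-111 + -3·-195 = 363
  a_9 = 2·363 + -3·-111 = 1059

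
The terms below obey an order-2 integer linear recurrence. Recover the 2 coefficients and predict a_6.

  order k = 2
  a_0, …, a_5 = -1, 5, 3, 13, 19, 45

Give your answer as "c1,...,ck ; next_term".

1,2 ; 83

  a_2 = 1·5 + 2·-1 = 3
  a_3 = 1·3 + 2·5 = 13
  a_4 = 1·13 + 2·3 = 19
  a_5 = 1·19 + 2·13 = 45
  a_6 = 1·45 + 2·19 = 83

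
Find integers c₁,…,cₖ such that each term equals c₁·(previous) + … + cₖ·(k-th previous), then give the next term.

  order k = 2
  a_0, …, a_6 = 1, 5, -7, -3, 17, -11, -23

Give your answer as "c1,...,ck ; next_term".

  a_2 = -1·5 + -2·1 = -7
  a_3 = -1·-7 + -2·5 = -3
  a_4 = -1·-3 + -2·-7 = 17
  a_5 = -1·17 + -2·-3 = -11
  a_6 = -1·-11 + -2·17 = -23
  a_7 = -1·-23 + -2·-11 = 45

-1,-2 ; 45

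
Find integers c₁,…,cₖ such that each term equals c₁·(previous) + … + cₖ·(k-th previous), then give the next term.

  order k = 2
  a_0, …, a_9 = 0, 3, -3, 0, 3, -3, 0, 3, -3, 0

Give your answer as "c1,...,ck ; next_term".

  a_2 = -1·3 + -1·0 = -3
  a_3 = -1·-3 + -1·3 = 0
  a_4 = -1·0 + -1·-3 = 3
  a_5 = -1·3 + -1·0 = -3
  a_6 = -1·-3 + -1·3 = 0
  a_7 = -1·0 + -1·-3 = 3
  a_8 = -1·3 + -1·0 = -3
  a_9 = -1·-3 + -1·3 = 0
  a_10 = -1·0 + -1·-3 = 3

-1,-1 ; 3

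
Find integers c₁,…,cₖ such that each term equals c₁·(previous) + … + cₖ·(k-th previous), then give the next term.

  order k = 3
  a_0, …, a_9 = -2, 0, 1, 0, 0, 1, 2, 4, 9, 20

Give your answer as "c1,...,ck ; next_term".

  a_3 = 2·1 + 0·0 + 1·-2 = 0
  a_4 = 2·0 + 0·1 + 1·0 = 0
  a_5 = 2·0 + 0·0 + 1·1 = 1
  a_6 = 2·1 + 0·0 + 1·0 = 2
  a_7 = 2·2 + 0·1 + 1·0 = 4
  a_8 = 2·4 + 0·2 + 1·1 = 9
  a_9 = 2·9 + 0·4 + 1·2 = 20
  a_10 = 2·20 + 0·9 + 1·4 = 44

2,0,1 ; 44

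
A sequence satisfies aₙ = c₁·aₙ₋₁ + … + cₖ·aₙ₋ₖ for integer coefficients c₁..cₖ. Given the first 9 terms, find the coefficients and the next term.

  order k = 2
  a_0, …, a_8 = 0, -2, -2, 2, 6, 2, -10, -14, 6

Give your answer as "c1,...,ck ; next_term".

  a_2 = 1·-2 + -2·0 = -2
  a_3 = 1·-2 + -2·-2 = 2
  a_4 = 1·2 + -2·-2 = 6
  a_5 = 1·6 + -2·2 = 2
  a_6 = 1·2 + -2·6 = -10
  a_7 = 1·-10 + -2·2 = -14
  a_8 = 1·-14 + -2·-10 = 6
  a_9 = 1·6 + -2·-14 = 34

1,-2 ; 34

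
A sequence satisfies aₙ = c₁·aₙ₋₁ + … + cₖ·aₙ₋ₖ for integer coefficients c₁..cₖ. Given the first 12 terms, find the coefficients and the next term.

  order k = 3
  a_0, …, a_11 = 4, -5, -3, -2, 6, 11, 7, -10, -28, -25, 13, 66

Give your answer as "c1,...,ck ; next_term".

1,-1,-1 ; 78

  a_3 = 1·-3 + -1·-5 + -1·4 = -2
  a_4 = 1·-2 + -1·-3 + -1·-5 = 6
  a_5 = 1·6 + -1·-2 + -1·-3 = 11
  a_6 = 1·11 + -1·6 + -1·-2 = 7
  a_7 = 1·7 + -1·11 + -1·6 = -10
  a_8 = 1·-10 + -1·7 + -1·11 = -28
  a_9 = 1·-28 + -1·-10 + -1·7 = -25
  a_10 = 1·-25 + -1·-28 + -1·-10 = 13
  a_11 = 1·13 + -1·-25 + -1·-28 = 66
  a_12 = 1·66 + -1·13 + -1·-25 = 78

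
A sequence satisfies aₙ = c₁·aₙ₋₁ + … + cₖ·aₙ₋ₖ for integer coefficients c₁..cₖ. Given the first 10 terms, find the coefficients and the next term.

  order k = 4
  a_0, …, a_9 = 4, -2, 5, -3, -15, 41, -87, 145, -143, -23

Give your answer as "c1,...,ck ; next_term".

  a_4 = -2·-3 + -1·5 + 0·-2 + -4·4 = -15
  a_5 = -2·-15 + -1·-3 + 0·5 + -4·-2 = 41
  a_6 = -2·41 + -1·-15 + 0·-3 + -4·5 = -87
  a_7 = -2·-87 + -1·41 + 0·-15 + -4·-3 = 145
  a_8 = -2·145 + -1·-87 + 0·41 + -4·-15 = -143
  a_9 = -2·-143 + -1·145 + 0·-87 + -4·41 = -23
  a_10 = -2·-23 + -1·-143 + 0·145 + -4·-87 = 537

-2,-1,0,-4 ; 537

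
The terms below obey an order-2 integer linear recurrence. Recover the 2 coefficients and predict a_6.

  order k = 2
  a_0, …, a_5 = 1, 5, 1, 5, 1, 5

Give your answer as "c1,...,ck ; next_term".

0,1 ; 1

  a_2 = 0·5 + 1·1 = 1
  a_3 = 0·1 + 1·5 = 5
  a_4 = 0·5 + 1·1 = 1
  a_5 = 0·1 + 1·5 = 5
  a_6 = 0·5 + 1·1 = 1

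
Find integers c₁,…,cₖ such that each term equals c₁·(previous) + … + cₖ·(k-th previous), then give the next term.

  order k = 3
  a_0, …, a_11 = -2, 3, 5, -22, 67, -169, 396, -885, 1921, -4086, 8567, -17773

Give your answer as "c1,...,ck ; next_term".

-3,-1,2 ; 36580

  a_3 = -3·5 + -1·3 + 2·-2 = -22
  a_4 = -3·-22 + -1·5 + 2·3 = 67
  a_5 = -3·67 + -1·-22 + 2·5 = -169
  a_6 = -3·-169 + -1·67 + 2·-22 = 396
  a_7 = -3·396 + -1·-169 + 2·67 = -885
  a_8 = -3·-885 + -1·396 + 2·-169 = 1921
  a_9 = -3·1921 + -1·-885 + 2·396 = -4086
  a_10 = -3·-4086 + -1·1921 + 2·-885 = 8567
  a_11 = -3·8567 + -1·-4086 + 2·1921 = -17773
  a_12 = -3·-17773 + -1·8567 + 2·-4086 = 36580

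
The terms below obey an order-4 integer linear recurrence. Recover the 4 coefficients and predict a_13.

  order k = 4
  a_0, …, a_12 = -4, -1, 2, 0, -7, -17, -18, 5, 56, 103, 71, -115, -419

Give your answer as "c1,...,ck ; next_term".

  a_4 = 2·0 + -2·2 + -1·-1 + 1·-4 = -7
  a_5 = 2·-7 + -2·0 + -1·2 + 1·-1 = -17
  a_6 = 2·-17 + -2·-7 + -1·0 + 1·2 = -18
  a_7 = 2·-18 + -2·-17 + -1·-7 + 1·0 = 5
  a_8 = 2·5 + -2·-18 + -1·-17 + 1·-7 = 56
  a_9 = 2·56 + -2·5 + -1·-18 + 1·-17 = 103
  a_10 = 2·103 + -2·56 + -1·5 + 1·-18 = 71
  a_11 = 2·71 + -2·103 + -1·56 + 1·5 = -115
  a_12 = 2·-115 + -2·71 + -1·103 + 1·56 = -419
  a_13 = 2·-419 + -2·-115 + -1·71 + 1·103 = -576

2,-2,-1,1 ; -576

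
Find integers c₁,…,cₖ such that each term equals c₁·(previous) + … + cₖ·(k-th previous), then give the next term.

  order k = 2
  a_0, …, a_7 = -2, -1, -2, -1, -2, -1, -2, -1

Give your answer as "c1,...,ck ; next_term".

  a_2 = 0·-1 + 1·-2 = -2
  a_3 = 0·-2 + 1·-1 = -1
  a_4 = 0·-1 + 1·-2 = -2
  a_5 = 0·-2 + 1·-1 = -1
  a_6 = 0·-1 + 1·-2 = -2
  a_7 = 0·-2 + 1·-1 = -1
  a_8 = 0·-1 + 1·-2 = -2

0,1 ; -2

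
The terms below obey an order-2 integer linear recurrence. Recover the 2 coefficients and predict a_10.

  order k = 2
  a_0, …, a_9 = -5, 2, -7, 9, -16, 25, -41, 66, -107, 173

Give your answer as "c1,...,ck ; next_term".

-1,1 ; -280

  a_2 = -1·2 + 1·-5 = -7
  a_3 = -1·-7 + 1·2 = 9
  a_4 = -1·9 + 1·-7 = -16
  a_5 = -1·-16 + 1·9 = 25
  a_6 = -1·25 + 1·-16 = -41
  a_7 = -1·-41 + 1·25 = 66
  a_8 = -1·66 + 1·-41 = -107
  a_9 = -1·-107 + 1·66 = 173
  a_10 = -1·173 + 1·-107 = -280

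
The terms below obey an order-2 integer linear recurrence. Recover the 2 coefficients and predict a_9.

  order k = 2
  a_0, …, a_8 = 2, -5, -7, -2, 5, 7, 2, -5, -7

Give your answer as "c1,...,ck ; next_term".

1,-1 ; -2

  a_2 = 1·-5 + -1·2 = -7
  a_3 = 1·-7 + -1·-5 = -2
  a_4 = 1·-2 + -1·-7 = 5
  a_5 = 1·5 + -1·-2 = 7
  a_6 = 1·7 + -1·5 = 2
  a_7 = 1·2 + -1·7 = -5
  a_8 = 1·-5 + -1·2 = -7
  a_9 = 1·-7 + -1·-5 = -2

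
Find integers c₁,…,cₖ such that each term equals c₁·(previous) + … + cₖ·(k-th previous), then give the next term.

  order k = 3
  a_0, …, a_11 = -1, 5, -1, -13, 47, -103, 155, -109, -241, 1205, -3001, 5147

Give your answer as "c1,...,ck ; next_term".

  a_3 = -3·-1 + -3·5 + 1·-1 = -13
  a_4 = -3·-13 + -3·-1 + 1·5 = 47
  a_5 = -3·47 + -3·-13 + 1·-1 = -103
  a_6 = -3·-103 + -3·47 + 1·-13 = 155
  a_7 = -3·155 + -3·-103 + 1·47 = -109
  a_8 = -3·-109 + -3·155 + 1·-103 = -241
  a_9 = -3·-241 + -3·-109 + 1·155 = 1205
  a_10 = -3·1205 + -3·-241 + 1·-109 = -3001
  a_11 = -3·-3001 + -3·1205 + 1·-241 = 5147
  a_12 = -3·5147 + -3·-3001 + 1·1205 = -5233

-3,-3,1 ; -5233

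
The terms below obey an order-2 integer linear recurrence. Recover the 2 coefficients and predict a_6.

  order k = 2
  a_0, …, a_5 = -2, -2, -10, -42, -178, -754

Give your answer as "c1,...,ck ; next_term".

  a_2 = 4·-2 + 1·-2 = -10
  a_3 = 4·-10 + 1·-2 = -42
  a_4 = 4·-42 + 1·-10 = -178
  a_5 = 4·-178 + 1·-42 = -754
  a_6 = 4·-754 + 1·-178 = -3194

4,1 ; -3194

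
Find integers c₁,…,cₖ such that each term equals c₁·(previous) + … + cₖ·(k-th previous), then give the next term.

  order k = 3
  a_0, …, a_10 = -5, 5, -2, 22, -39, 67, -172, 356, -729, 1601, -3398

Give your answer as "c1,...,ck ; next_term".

  a_3 = -1·-2 + 1·5 + -3·-5 = 22
  a_4 = -1·22 + 1·-2 + -3·5 = -39
  a_5 = -1·-39 + 1·22 + -3·-2 = 67
  a_6 = -1·67 + 1·-39 + -3·22 = -172
  a_7 = -1·-172 + 1·67 + -3·-39 = 356
  a_8 = -1·356 + 1·-172 + -3·67 = -729
  a_9 = -1·-729 + 1·356 + -3·-172 = 1601
  a_10 = -1·1601 + 1·-729 + -3·356 = -3398
  a_11 = -1·-3398 + 1·1601 + -3·-729 = 7186

-1,1,-3 ; 7186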